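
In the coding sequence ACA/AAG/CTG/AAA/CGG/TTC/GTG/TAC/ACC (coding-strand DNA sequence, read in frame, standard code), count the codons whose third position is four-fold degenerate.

5

Codon 1 ACA (Thr): third position 4-fold.
Codon 2 AAG (Lys): third position 2-fold.
Codon 3 CTG (Leu): third position 4-fold.
Codon 4 AAA (Lys): third position 2-fold.
Codon 5 CGG (Arg): third position 4-fold.
Codon 6 TTC (Phe): third position 2-fold.
Codon 7 GTG (Val): third position 4-fold.
Codon 8 TAC (Tyr): third position 2-fold.
Codon 9 ACC (Thr): third position 4-fold.
Four-fold degenerate third positions: 5.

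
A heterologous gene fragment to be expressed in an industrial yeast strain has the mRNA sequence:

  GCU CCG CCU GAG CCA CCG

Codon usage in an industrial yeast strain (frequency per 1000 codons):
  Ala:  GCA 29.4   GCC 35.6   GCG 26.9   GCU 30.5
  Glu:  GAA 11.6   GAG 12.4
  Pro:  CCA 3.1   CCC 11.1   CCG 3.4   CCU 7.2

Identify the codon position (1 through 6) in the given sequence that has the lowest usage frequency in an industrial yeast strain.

5

Codon 1 GCU (Ala): 30.5 per 1000.
Codon 2 CCG (Pro): 3.4 per 1000.
Codon 3 CCU (Pro): 7.2 per 1000.
Codon 4 GAG (Glu): 12.4 per 1000.
Codon 5 CCA (Pro): 3.1 per 1000.
Codon 6 CCG (Pro): 3.4 per 1000.
Lowest frequency is 3.1 at codon 5.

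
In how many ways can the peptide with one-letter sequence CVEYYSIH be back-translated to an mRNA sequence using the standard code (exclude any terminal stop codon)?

2304

Cys: 2 codons.
Val: 4 codons.
Glu: 2 codons.
Tyr: 2 codons.
Tyr: 2 codons.
Ser: 6 codons.
Ile: 3 codons.
His: 2 codons.
2 × 4 × 2 × 2 × 2 × 6 × 3 × 2 = 2304.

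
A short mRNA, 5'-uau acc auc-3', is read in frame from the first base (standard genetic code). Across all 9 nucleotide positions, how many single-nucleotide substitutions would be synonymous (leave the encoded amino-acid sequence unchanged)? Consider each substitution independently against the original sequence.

6

Codon 1 (UAU, Tyr): 1 synonymous substitution.
Codon 2 (ACC, Thr): 3 synonymous substitutions.
Codon 3 (AUC, Ile): 2 synonymous substitutions.
Total: 1 + 3 + 2 = 6.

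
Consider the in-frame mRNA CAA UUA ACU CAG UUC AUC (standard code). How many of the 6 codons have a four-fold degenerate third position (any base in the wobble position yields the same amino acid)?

Codon 1 CAA (Gln): third position 2-fold.
Codon 2 UUA (Leu): third position 2-fold.
Codon 3 ACU (Thr): third position 4-fold.
Codon 4 CAG (Gln): third position 2-fold.
Codon 5 UUC (Phe): third position 2-fold.
Codon 6 AUC (Ile): third position 3-fold.
Four-fold degenerate third positions: 1.

1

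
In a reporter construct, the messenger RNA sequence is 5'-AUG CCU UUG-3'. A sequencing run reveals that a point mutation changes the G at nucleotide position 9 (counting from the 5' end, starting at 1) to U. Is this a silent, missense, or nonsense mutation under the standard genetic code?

Position 9 falls in codon 3: UUG → Leu.
After the substitution the codon is UUU → Phe.
Leu ≠ Phe, so this is a missense mutation.

missense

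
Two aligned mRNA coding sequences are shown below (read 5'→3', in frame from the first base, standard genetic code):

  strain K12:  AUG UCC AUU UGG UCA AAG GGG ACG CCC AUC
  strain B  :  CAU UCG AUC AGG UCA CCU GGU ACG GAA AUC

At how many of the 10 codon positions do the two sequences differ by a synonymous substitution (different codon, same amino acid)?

Codon 1: AUG Met / CAU His — nonsynonymous.
Codon 2: UCC Ser / UCG Ser — synonymous.
Codon 3: AUU Ile / AUC Ile — synonymous.
Codon 4: UGG Trp / AGG Arg — nonsynonymous.
Codon 5: UCA Ser / UCA Ser — identical.
Codon 6: AAG Lys / CCU Pro — nonsynonymous.
Codon 7: GGG Gly / GGU Gly — synonymous.
Codon 8: ACG Thr / ACG Thr — identical.
Codon 9: CCC Pro / GAA Glu — nonsynonymous.
Codon 10: AUC Ile / AUC Ile — identical.
Synonymous differences: 3.

3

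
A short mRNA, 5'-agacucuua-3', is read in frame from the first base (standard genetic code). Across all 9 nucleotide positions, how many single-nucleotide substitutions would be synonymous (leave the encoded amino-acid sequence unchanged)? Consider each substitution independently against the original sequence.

7

Codon 1 (AGA, Arg): 2 synonymous substitutions.
Codon 2 (CUC, Leu): 3 synonymous substitutions.
Codon 3 (UUA, Leu): 2 synonymous substitutions.
Total: 2 + 3 + 2 = 7.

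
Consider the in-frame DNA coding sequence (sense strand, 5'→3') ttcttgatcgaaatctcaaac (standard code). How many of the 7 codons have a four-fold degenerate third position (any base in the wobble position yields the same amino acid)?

1

Codon 1 TTC (Phe): third position 2-fold.
Codon 2 TTG (Leu): third position 2-fold.
Codon 3 ATC (Ile): third position 3-fold.
Codon 4 GAA (Glu): third position 2-fold.
Codon 5 ATC (Ile): third position 3-fold.
Codon 6 TCA (Ser): third position 4-fold.
Codon 7 AAC (Asn): third position 2-fold.
Four-fold degenerate third positions: 1.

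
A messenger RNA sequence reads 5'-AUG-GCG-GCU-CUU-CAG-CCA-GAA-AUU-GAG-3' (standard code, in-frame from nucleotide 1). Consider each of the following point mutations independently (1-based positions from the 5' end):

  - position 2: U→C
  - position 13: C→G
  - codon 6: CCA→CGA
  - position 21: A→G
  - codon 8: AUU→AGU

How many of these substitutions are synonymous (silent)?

1

Codon 1: AUG (Met) → ACG (Thr) — missense.
Codon 5: CAG (Gln) → GAG (Glu) — missense.
Codon 6: CCA (Pro) → CGA (Arg) — missense.
Codon 7: GAA (Glu) → GAG (Glu) — synonymous.
Codon 8: AUU (Ile) → AGU (Ser) — missense.
Synonymous: 1 of 5.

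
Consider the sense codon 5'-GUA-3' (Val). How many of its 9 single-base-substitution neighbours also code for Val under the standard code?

3

Position 1: none → 0 synonymous.
Position 2: none → 0 synonymous.
Position 3: GUU, GUC, GUG → 3 synonymous.
Total: 0 + 0 + 3 = 3.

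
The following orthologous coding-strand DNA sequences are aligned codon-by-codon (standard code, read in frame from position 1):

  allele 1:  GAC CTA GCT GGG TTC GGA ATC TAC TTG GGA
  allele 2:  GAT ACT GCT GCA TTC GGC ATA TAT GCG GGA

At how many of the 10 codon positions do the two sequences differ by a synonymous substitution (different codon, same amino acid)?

4

Codon 1: GAC Asp / GAT Asp — synonymous.
Codon 2: CTA Leu / ACT Thr — nonsynonymous.
Codon 3: GCT Ala / GCT Ala — identical.
Codon 4: GGG Gly / GCA Ala — nonsynonymous.
Codon 5: TTC Phe / TTC Phe — identical.
Codon 6: GGA Gly / GGC Gly — synonymous.
Codon 7: ATC Ile / ATA Ile — synonymous.
Codon 8: TAC Tyr / TAT Tyr — synonymous.
Codon 9: TTG Leu / GCG Ala — nonsynonymous.
Codon 10: GGA Gly / GGA Gly — identical.
Synonymous differences: 4.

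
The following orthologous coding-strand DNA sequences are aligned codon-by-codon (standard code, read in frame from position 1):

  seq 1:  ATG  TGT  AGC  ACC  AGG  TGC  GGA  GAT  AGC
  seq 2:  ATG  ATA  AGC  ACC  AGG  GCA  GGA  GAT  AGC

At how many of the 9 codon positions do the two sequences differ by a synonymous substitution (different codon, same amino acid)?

0

Codon 1: ATG Met / ATG Met — identical.
Codon 2: TGT Cys / ATA Ile — nonsynonymous.
Codon 3: AGC Ser / AGC Ser — identical.
Codon 4: ACC Thr / ACC Thr — identical.
Codon 5: AGG Arg / AGG Arg — identical.
Codon 6: TGC Cys / GCA Ala — nonsynonymous.
Codon 7: GGA Gly / GGA Gly — identical.
Codon 8: GAT Asp / GAT Asp — identical.
Codon 9: AGC Ser / AGC Ser — identical.
Synonymous differences: 0.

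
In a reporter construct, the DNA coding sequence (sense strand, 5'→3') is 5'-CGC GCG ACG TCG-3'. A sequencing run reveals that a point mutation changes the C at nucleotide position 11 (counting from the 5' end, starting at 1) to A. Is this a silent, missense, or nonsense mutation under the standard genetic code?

nonsense

Position 11 falls in codon 4: TCG → Ser.
After the substitution the codon is TAG → Stop.
The new codon is a stop codon, so this is a nonsense mutation.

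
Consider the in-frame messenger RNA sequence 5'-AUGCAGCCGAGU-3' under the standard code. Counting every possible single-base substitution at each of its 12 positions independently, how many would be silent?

5

Codon 1 (AUG, Met): 0 synonymous substitutions.
Codon 2 (CAG, Gln): 1 synonymous substitution.
Codon 3 (CCG, Pro): 3 synonymous substitutions.
Codon 4 (AGU, Ser): 1 synonymous substitution.
Total: 0 + 1 + 3 + 1 = 5.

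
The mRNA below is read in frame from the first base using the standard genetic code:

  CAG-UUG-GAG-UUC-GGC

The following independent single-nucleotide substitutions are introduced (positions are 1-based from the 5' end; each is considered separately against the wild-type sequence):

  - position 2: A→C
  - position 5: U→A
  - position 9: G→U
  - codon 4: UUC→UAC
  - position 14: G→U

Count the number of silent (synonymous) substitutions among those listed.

Codon 1: CAG (Gln) → CCG (Pro) — missense.
Codon 2: UUG (Leu) → UAG (Stop) — nonsense.
Codon 3: GAG (Glu) → GAU (Asp) — missense.
Codon 4: UUC (Phe) → UAC (Tyr) — missense.
Codon 5: GGC (Gly) → GUC (Val) — missense.
Synonymous: 0 of 5.

0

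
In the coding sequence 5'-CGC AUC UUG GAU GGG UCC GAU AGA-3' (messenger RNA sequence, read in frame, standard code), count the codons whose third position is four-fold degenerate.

Codon 1 CGC (Arg): third position 4-fold.
Codon 2 AUC (Ile): third position 3-fold.
Codon 3 UUG (Leu): third position 2-fold.
Codon 4 GAU (Asp): third position 2-fold.
Codon 5 GGG (Gly): third position 4-fold.
Codon 6 UCC (Ser): third position 4-fold.
Codon 7 GAU (Asp): third position 2-fold.
Codon 8 AGA (Arg): third position 2-fold.
Four-fold degenerate third positions: 3.

3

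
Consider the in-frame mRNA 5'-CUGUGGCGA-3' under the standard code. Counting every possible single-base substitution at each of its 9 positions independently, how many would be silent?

Codon 1 (CUG, Leu): 4 synonymous substitutions.
Codon 2 (UGG, Trp): 0 synonymous substitutions.
Codon 3 (CGA, Arg): 4 synonymous substitutions.
Total: 4 + 0 + 4 = 8.

8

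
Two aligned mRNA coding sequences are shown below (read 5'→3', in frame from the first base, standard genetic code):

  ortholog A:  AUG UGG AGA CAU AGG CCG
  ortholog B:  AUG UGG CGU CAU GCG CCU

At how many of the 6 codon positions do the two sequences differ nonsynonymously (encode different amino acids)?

1

Codon 1: AUG Met / AUG Met — identical.
Codon 2: UGG Trp / UGG Trp — identical.
Codon 3: AGA Arg / CGU Arg — synonymous.
Codon 4: CAU His / CAU His — identical.
Codon 5: AGG Arg / GCG Ala — nonsynonymous.
Codon 6: CCG Pro / CCU Pro — synonymous.
Nonsynonymous differences: 1.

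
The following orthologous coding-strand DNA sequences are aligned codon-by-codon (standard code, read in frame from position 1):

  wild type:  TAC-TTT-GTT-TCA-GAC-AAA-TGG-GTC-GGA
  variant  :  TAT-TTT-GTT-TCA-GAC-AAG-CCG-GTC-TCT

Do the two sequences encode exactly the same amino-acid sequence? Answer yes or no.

Codon 1: TAC Tyr / TAT Tyr — synonymous.
Codon 2: TTT Phe / TTT Phe — identical.
Codon 3: GTT Val / GTT Val — identical.
Codon 4: TCA Ser / TCA Ser — identical.
Codon 5: GAC Asp / GAC Asp — identical.
Codon 6: AAA Lys / AAG Lys — synonymous.
Codon 7: TGG Trp / CCG Pro — nonsynonymous.
Codon 8: GTC Val / GTC Val — identical.
Codon 9: GGA Gly / TCT Ser — nonsynonymous.
Nonsynonymous differences: 2 → different protein.

no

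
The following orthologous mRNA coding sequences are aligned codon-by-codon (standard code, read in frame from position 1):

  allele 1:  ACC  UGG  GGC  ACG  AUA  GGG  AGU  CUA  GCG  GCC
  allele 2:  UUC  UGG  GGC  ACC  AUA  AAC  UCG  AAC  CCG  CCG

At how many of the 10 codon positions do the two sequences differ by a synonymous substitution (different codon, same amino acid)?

2

Codon 1: ACC Thr / UUC Phe — nonsynonymous.
Codon 2: UGG Trp / UGG Trp — identical.
Codon 3: GGC Gly / GGC Gly — identical.
Codon 4: ACG Thr / ACC Thr — synonymous.
Codon 5: AUA Ile / AUA Ile — identical.
Codon 6: GGG Gly / AAC Asn — nonsynonymous.
Codon 7: AGU Ser / UCG Ser — synonymous.
Codon 8: CUA Leu / AAC Asn — nonsynonymous.
Codon 9: GCG Ala / CCG Pro — nonsynonymous.
Codon 10: GCC Ala / CCG Pro — nonsynonymous.
Synonymous differences: 2.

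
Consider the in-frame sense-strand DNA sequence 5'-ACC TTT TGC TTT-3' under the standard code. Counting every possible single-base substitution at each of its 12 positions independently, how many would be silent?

Codon 1 (ACC, Thr): 3 synonymous substitutions.
Codon 2 (TTT, Phe): 1 synonymous substitution.
Codon 3 (TGC, Cys): 1 synonymous substitution.
Codon 4 (TTT, Phe): 1 synonymous substitution.
Total: 3 + 1 + 1 + 1 = 6.

6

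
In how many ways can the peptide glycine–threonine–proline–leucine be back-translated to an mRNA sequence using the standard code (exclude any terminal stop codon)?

384

Gly: 4 codons.
Thr: 4 codons.
Pro: 4 codons.
Leu: 6 codons.
4 × 4 × 4 × 6 = 384.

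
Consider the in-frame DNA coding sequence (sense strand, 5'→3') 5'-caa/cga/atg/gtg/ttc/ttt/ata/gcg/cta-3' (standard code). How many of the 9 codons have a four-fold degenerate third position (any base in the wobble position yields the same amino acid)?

Codon 1 CAA (Gln): third position 2-fold.
Codon 2 CGA (Arg): third position 4-fold.
Codon 3 ATG (Met): third position 1-fold.
Codon 4 GTG (Val): third position 4-fold.
Codon 5 TTC (Phe): third position 2-fold.
Codon 6 TTT (Phe): third position 2-fold.
Codon 7 ATA (Ile): third position 3-fold.
Codon 8 GCG (Ala): third position 4-fold.
Codon 9 CTA (Leu): third position 4-fold.
Four-fold degenerate third positions: 4.

4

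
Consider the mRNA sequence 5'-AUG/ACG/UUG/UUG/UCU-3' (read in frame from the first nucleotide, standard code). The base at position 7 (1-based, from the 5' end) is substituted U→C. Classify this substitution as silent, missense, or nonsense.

silent

Position 7 falls in codon 3: UUG → Leu.
After the substitution the codon is CUG → Leu.
Both encode Leu, so the change is synonymous.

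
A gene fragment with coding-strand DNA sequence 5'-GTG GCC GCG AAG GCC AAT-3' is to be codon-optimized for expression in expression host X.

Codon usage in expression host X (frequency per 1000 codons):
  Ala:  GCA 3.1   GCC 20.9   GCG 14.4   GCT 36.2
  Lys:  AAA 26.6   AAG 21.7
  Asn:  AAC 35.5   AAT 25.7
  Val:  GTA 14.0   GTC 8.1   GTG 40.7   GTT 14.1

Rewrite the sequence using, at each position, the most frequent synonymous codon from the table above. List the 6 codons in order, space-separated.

GTG GCT GCT AAA GCT AAC

Codon 1 (Val): best is GTG at 40.7.
Codon 2 (Ala): best is GCT at 36.2.
Codon 3 (Ala): best is GCT at 36.2.
Codon 4 (Lys): best is AAA at 26.6.
Codon 5 (Ala): best is GCT at 36.2.
Codon 6 (Asn): best is AAC at 35.5.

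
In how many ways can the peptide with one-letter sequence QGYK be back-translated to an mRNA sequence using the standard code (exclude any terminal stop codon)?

Gln: 2 codons.
Gly: 4 codons.
Tyr: 2 codons.
Lys: 2 codons.
2 × 4 × 2 × 2 = 32.

32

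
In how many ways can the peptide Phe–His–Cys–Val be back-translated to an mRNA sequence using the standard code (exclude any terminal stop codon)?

32

Phe: 2 codons.
His: 2 codons.
Cys: 2 codons.
Val: 4 codons.
2 × 2 × 2 × 4 = 32.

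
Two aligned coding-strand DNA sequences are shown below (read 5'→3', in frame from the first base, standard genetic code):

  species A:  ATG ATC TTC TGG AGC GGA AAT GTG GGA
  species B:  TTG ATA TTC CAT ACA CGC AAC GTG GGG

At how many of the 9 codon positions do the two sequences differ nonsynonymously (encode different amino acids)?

Codon 1: ATG Met / TTG Leu — nonsynonymous.
Codon 2: ATC Ile / ATA Ile — synonymous.
Codon 3: TTC Phe / TTC Phe — identical.
Codon 4: TGG Trp / CAT His — nonsynonymous.
Codon 5: AGC Ser / ACA Thr — nonsynonymous.
Codon 6: GGA Gly / CGC Arg — nonsynonymous.
Codon 7: AAT Asn / AAC Asn — synonymous.
Codon 8: GTG Val / GTG Val — identical.
Codon 9: GGA Gly / GGG Gly — synonymous.
Nonsynonymous differences: 4.

4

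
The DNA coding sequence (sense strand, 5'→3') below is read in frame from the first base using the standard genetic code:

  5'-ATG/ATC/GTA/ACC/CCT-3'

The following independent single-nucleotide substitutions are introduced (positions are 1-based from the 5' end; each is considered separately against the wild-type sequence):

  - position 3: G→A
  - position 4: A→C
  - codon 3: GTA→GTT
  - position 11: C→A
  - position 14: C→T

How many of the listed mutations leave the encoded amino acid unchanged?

Codon 1: ATG (Met) → ATA (Ile) — missense.
Codon 2: ATC (Ile) → CTC (Leu) — missense.
Codon 3: GTA (Val) → GTT (Val) — synonymous.
Codon 4: ACC (Thr) → AAC (Asn) — missense.
Codon 5: CCT (Pro) → CTT (Leu) — missense.
Synonymous: 1 of 5.

1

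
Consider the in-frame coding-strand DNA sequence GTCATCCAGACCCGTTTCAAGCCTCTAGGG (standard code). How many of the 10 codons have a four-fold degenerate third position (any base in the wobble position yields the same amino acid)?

Codon 1 GTC (Val): third position 4-fold.
Codon 2 ATC (Ile): third position 3-fold.
Codon 3 CAG (Gln): third position 2-fold.
Codon 4 ACC (Thr): third position 4-fold.
Codon 5 CGT (Arg): third position 4-fold.
Codon 6 TTC (Phe): third position 2-fold.
Codon 7 AAG (Lys): third position 2-fold.
Codon 8 CCT (Pro): third position 4-fold.
Codon 9 CTA (Leu): third position 4-fold.
Codon 10 GGG (Gly): third position 4-fold.
Four-fold degenerate third positions: 6.

6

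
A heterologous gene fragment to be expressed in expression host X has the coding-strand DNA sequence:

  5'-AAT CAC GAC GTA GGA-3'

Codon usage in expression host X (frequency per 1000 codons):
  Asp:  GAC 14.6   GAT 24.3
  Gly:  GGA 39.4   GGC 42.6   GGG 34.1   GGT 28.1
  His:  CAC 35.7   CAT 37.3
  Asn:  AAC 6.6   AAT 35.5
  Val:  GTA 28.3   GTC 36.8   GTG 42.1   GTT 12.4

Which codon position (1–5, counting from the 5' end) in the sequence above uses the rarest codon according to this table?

Codon 1 AAT (Asn): 35.5 per 1000.
Codon 2 CAC (His): 35.7 per 1000.
Codon 3 GAC (Asp): 14.6 per 1000.
Codon 4 GTA (Val): 28.3 per 1000.
Codon 5 GGA (Gly): 39.4 per 1000.
Lowest frequency is 14.6 at codon 3.

3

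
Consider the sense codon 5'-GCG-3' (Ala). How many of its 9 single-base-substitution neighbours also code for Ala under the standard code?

Position 1: none → 0 synonymous.
Position 2: none → 0 synonymous.
Position 3: GCU, GCC, GCA → 3 synonymous.
Total: 0 + 0 + 3 = 3.

3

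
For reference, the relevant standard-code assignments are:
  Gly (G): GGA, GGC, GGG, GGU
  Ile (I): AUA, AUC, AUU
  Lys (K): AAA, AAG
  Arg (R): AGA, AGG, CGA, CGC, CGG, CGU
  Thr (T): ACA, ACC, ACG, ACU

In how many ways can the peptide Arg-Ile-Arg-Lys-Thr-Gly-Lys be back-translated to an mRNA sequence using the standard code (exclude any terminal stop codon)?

Arg: 6 codons.
Ile: 3 codons.
Arg: 6 codons.
Lys: 2 codons.
Thr: 4 codons.
Gly: 4 codons.
Lys: 2 codons.
6 × 3 × 6 × 2 × 4 × 4 × 2 = 6912.

6912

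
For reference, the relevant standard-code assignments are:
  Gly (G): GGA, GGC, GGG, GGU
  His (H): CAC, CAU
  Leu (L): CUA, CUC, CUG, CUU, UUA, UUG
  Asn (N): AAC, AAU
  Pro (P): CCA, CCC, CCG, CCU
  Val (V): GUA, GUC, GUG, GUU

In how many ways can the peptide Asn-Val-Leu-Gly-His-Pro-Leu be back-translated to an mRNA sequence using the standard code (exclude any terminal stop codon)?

9216

Asn: 2 codons.
Val: 4 codons.
Leu: 6 codons.
Gly: 4 codons.
His: 2 codons.
Pro: 4 codons.
Leu: 6 codons.
2 × 4 × 6 × 4 × 2 × 4 × 6 = 9216.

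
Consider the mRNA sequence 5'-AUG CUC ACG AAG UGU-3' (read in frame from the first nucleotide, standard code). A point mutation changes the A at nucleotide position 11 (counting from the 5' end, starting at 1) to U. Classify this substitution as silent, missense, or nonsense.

Position 11 falls in codon 4: AAG → Lys.
After the substitution the codon is AUG → Met.
Lys ≠ Met, so this is a missense mutation.

missense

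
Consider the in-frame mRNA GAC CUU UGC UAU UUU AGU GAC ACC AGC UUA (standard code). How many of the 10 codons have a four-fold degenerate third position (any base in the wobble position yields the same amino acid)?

Codon 1 GAC (Asp): third position 2-fold.
Codon 2 CUU (Leu): third position 4-fold.
Codon 3 UGC (Cys): third position 2-fold.
Codon 4 UAU (Tyr): third position 2-fold.
Codon 5 UUU (Phe): third position 2-fold.
Codon 6 AGU (Ser): third position 2-fold.
Codon 7 GAC (Asp): third position 2-fold.
Codon 8 ACC (Thr): third position 4-fold.
Codon 9 AGC (Ser): third position 2-fold.
Codon 10 UUA (Leu): third position 2-fold.
Four-fold degenerate third positions: 2.

2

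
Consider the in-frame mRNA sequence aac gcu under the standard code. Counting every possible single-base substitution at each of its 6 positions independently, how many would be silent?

Codon 1 (AAC, Asn): 1 synonymous substitution.
Codon 2 (GCU, Ala): 3 synonymous substitutions.
Total: 1 + 3 = 4.

4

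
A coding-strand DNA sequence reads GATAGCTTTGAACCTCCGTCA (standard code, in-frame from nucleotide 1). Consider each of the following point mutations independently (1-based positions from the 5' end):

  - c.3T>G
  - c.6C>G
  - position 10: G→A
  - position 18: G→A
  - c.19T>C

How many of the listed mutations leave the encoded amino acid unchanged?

1

Codon 1: GAT (Asp) → GAG (Glu) — missense.
Codon 2: AGC (Ser) → AGG (Arg) — missense.
Codon 4: GAA (Glu) → AAA (Lys) — missense.
Codon 6: CCG (Pro) → CCA (Pro) — synonymous.
Codon 7: TCA (Ser) → CCA (Pro) — missense.
Synonymous: 1 of 5.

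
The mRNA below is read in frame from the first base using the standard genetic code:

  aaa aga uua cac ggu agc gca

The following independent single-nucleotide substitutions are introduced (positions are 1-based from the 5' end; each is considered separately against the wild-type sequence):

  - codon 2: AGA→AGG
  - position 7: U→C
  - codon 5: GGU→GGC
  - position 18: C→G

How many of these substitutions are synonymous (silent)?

3

Codon 2: AGA (Arg) → AGG (Arg) — synonymous.
Codon 3: UUA (Leu) → CUA (Leu) — synonymous.
Codon 5: GGU (Gly) → GGC (Gly) — synonymous.
Codon 6: AGC (Ser) → AGG (Arg) — missense.
Synonymous: 3 of 4.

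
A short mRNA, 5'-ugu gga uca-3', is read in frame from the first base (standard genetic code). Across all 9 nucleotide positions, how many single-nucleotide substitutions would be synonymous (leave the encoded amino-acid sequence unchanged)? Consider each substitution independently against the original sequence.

7

Codon 1 (UGU, Cys): 1 synonymous substitution.
Codon 2 (GGA, Gly): 3 synonymous substitutions.
Codon 3 (UCA, Ser): 3 synonymous substitutions.
Total: 1 + 3 + 3 = 7.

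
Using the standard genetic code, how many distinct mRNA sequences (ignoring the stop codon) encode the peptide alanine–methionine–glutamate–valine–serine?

Ala: 4 codons.
Met: 1 codon.
Glu: 2 codons.
Val: 4 codons.
Ser: 6 codons.
4 × 1 × 2 × 4 × 6 = 192.

192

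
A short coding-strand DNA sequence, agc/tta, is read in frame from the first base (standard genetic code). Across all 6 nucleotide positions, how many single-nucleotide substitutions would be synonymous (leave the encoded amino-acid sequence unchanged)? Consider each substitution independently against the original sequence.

3

Codon 1 (AGC, Ser): 1 synonymous substitution.
Codon 2 (TTA, Leu): 2 synonymous substitutions.
Total: 1 + 2 = 3.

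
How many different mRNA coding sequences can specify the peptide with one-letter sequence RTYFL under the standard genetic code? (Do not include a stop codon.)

Arg: 6 codons.
Thr: 4 codons.
Tyr: 2 codons.
Phe: 2 codons.
Leu: 6 codons.
6 × 4 × 2 × 2 × 6 = 576.

576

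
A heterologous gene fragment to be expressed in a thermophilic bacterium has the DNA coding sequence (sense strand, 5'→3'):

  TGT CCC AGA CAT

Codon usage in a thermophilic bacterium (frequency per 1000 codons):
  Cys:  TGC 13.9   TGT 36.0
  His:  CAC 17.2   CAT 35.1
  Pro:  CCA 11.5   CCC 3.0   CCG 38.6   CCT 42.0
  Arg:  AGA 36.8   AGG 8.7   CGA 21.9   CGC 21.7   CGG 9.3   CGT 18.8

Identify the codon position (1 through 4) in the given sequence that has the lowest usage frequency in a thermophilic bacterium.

Codon 1 TGT (Cys): 36.0 per 1000.
Codon 2 CCC (Pro): 3.0 per 1000.
Codon 3 AGA (Arg): 36.8 per 1000.
Codon 4 CAT (His): 35.1 per 1000.
Lowest frequency is 3.0 at codon 2.

2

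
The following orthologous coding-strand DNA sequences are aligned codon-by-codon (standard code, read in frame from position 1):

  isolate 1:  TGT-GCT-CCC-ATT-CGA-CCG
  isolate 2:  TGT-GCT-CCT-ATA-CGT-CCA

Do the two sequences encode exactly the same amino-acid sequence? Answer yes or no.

yes

Codon 1: TGT Cys / TGT Cys — identical.
Codon 2: GCT Ala / GCT Ala — identical.
Codon 3: CCC Pro / CCT Pro — synonymous.
Codon 4: ATT Ile / ATA Ile — synonymous.
Codon 5: CGA Arg / CGT Arg — synonymous.
Codon 6: CCG Pro / CCA Pro — synonymous.
Nonsynonymous differences: 0 → same protein.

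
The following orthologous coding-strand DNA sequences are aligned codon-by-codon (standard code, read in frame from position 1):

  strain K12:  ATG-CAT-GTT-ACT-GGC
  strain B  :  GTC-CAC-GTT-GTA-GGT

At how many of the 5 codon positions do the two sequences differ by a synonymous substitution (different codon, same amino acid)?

Codon 1: ATG Met / GTC Val — nonsynonymous.
Codon 2: CAT His / CAC His — synonymous.
Codon 3: GTT Val / GTT Val — identical.
Codon 4: ACT Thr / GTA Val — nonsynonymous.
Codon 5: GGC Gly / GGT Gly — synonymous.
Synonymous differences: 2.

2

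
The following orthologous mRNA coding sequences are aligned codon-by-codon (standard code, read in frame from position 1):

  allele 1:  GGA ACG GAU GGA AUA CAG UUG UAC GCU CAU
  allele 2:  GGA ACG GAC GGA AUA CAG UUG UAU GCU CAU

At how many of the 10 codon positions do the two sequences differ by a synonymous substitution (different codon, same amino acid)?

Codon 1: GGA Gly / GGA Gly — identical.
Codon 2: ACG Thr / ACG Thr — identical.
Codon 3: GAU Asp / GAC Asp — synonymous.
Codon 4: GGA Gly / GGA Gly — identical.
Codon 5: AUA Ile / AUA Ile — identical.
Codon 6: CAG Gln / CAG Gln — identical.
Codon 7: UUG Leu / UUG Leu — identical.
Codon 8: UAC Tyr / UAU Tyr — synonymous.
Codon 9: GCU Ala / GCU Ala — identical.
Codon 10: CAU His / CAU His — identical.
Synonymous differences: 2.

2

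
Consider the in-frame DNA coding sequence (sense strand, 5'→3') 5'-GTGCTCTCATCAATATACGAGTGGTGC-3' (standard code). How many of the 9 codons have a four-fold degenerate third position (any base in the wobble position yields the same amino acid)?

Codon 1 GTG (Val): third position 4-fold.
Codon 2 CTC (Leu): third position 4-fold.
Codon 3 TCA (Ser): third position 4-fold.
Codon 4 TCA (Ser): third position 4-fold.
Codon 5 ATA (Ile): third position 3-fold.
Codon 6 TAC (Tyr): third position 2-fold.
Codon 7 GAG (Glu): third position 2-fold.
Codon 8 TGG (Trp): third position 1-fold.
Codon 9 TGC (Cys): third position 2-fold.
Four-fold degenerate third positions: 4.

4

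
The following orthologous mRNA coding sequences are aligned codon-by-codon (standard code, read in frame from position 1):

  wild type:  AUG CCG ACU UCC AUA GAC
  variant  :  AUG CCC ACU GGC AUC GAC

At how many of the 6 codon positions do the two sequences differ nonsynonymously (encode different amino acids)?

Codon 1: AUG Met / AUG Met — identical.
Codon 2: CCG Pro / CCC Pro — synonymous.
Codon 3: ACU Thr / ACU Thr — identical.
Codon 4: UCC Ser / GGC Gly — nonsynonymous.
Codon 5: AUA Ile / AUC Ile — synonymous.
Codon 6: GAC Asp / GAC Asp — identical.
Nonsynonymous differences: 1.

1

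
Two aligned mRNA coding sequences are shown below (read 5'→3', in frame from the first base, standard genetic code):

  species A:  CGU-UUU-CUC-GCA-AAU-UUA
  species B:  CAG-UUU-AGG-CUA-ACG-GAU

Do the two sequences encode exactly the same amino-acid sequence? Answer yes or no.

Codon 1: CGU Arg / CAG Gln — nonsynonymous.
Codon 2: UUU Phe / UUU Phe — identical.
Codon 3: CUC Leu / AGG Arg — nonsynonymous.
Codon 4: GCA Ala / CUA Leu — nonsynonymous.
Codon 5: AAU Asn / ACG Thr — nonsynonymous.
Codon 6: UUA Leu / GAU Asp — nonsynonymous.
Nonsynonymous differences: 5 → different protein.

no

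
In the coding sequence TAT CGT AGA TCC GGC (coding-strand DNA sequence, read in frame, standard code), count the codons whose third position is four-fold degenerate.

Codon 1 TAT (Tyr): third position 2-fold.
Codon 2 CGT (Arg): third position 4-fold.
Codon 3 AGA (Arg): third position 2-fold.
Codon 4 TCC (Ser): third position 4-fold.
Codon 5 GGC (Gly): third position 4-fold.
Four-fold degenerate third positions: 3.

3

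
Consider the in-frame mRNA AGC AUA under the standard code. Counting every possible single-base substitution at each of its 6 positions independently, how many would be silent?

Codon 1 (AGC, Ser): 1 synonymous substitution.
Codon 2 (AUA, Ile): 2 synonymous substitutions.
Total: 1 + 2 = 3.

3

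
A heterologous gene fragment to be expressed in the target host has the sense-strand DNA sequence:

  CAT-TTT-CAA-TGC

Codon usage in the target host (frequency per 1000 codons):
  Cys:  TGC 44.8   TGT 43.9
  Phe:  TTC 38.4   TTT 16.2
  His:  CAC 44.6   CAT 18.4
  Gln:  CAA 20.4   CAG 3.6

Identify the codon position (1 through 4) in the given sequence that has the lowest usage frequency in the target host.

Codon 1 CAT (His): 18.4 per 1000.
Codon 2 TTT (Phe): 16.2 per 1000.
Codon 3 CAA (Gln): 20.4 per 1000.
Codon 4 TGC (Cys): 44.8 per 1000.
Lowest frequency is 16.2 at codon 2.

2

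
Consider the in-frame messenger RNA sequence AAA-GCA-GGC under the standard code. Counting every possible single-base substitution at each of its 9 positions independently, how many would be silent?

Codon 1 (AAA, Lys): 1 synonymous substitution.
Codon 2 (GCA, Ala): 3 synonymous substitutions.
Codon 3 (GGC, Gly): 3 synonymous substitutions.
Total: 1 + 3 + 3 = 7.

7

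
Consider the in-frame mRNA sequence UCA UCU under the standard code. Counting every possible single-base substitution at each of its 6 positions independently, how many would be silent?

Codon 1 (UCA, Ser): 3 synonymous substitutions.
Codon 2 (UCU, Ser): 3 synonymous substitutions.
Total: 3 + 3 = 6.

6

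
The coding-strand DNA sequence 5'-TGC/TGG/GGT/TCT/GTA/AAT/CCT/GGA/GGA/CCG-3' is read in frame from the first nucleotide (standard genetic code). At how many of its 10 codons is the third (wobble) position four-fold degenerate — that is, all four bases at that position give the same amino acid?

Codon 1 TGC (Cys): third position 2-fold.
Codon 2 TGG (Trp): third position 1-fold.
Codon 3 GGT (Gly): third position 4-fold.
Codon 4 TCT (Ser): third position 4-fold.
Codon 5 GTA (Val): third position 4-fold.
Codon 6 AAT (Asn): third position 2-fold.
Codon 7 CCT (Pro): third position 4-fold.
Codon 8 GGA (Gly): third position 4-fold.
Codon 9 GGA (Gly): third position 4-fold.
Codon 10 CCG (Pro): third position 4-fold.
Four-fold degenerate third positions: 7.

7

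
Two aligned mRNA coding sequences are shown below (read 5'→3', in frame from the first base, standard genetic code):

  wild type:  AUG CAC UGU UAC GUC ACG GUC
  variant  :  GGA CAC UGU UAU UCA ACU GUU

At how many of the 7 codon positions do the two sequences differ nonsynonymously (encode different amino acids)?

2

Codon 1: AUG Met / GGA Gly — nonsynonymous.
Codon 2: CAC His / CAC His — identical.
Codon 3: UGU Cys / UGU Cys — identical.
Codon 4: UAC Tyr / UAU Tyr — synonymous.
Codon 5: GUC Val / UCA Ser — nonsynonymous.
Codon 6: ACG Thr / ACU Thr — synonymous.
Codon 7: GUC Val / GUU Val — synonymous.
Nonsynonymous differences: 2.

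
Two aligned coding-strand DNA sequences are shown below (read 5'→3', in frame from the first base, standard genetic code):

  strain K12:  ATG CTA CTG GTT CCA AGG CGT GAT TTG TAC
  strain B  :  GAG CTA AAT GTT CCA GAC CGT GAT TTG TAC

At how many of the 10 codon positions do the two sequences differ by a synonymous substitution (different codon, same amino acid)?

Codon 1: ATG Met / GAG Glu — nonsynonymous.
Codon 2: CTA Leu / CTA Leu — identical.
Codon 3: CTG Leu / AAT Asn — nonsynonymous.
Codon 4: GTT Val / GTT Val — identical.
Codon 5: CCA Pro / CCA Pro — identical.
Codon 6: AGG Arg / GAC Asp — nonsynonymous.
Codon 7: CGT Arg / CGT Arg — identical.
Codon 8: GAT Asp / GAT Asp — identical.
Codon 9: TTG Leu / TTG Leu — identical.
Codon 10: TAC Tyr / TAC Tyr — identical.
Synonymous differences: 0.

0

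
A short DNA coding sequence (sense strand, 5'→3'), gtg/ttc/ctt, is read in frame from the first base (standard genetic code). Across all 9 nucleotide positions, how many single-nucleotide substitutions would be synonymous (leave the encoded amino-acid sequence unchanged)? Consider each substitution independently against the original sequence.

7

Codon 1 (GTG, Val): 3 synonymous substitutions.
Codon 2 (TTC, Phe): 1 synonymous substitution.
Codon 3 (CTT, Leu): 3 synonymous substitutions.
Total: 3 + 1 + 3 = 7.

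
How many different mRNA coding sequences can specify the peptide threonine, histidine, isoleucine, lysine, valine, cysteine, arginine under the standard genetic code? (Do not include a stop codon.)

2304

Thr: 4 codons.
His: 2 codons.
Ile: 3 codons.
Lys: 2 codons.
Val: 4 codons.
Cys: 2 codons.
Arg: 6 codons.
4 × 2 × 3 × 2 × 4 × 2 × 6 = 2304.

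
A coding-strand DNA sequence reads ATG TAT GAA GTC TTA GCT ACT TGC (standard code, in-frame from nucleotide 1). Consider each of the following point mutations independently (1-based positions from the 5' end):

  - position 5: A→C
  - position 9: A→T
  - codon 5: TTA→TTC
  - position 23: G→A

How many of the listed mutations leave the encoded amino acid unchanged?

Codon 2: TAT (Tyr) → TCT (Ser) — missense.
Codon 3: GAA (Glu) → GAT (Asp) — missense.
Codon 5: TTA (Leu) → TTC (Phe) — missense.
Codon 8: TGC (Cys) → TAC (Tyr) — missense.
Synonymous: 0 of 4.

0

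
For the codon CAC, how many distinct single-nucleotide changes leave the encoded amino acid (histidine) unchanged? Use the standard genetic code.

1

Position 1: none → 0 synonymous.
Position 2: none → 0 synonymous.
Position 3: CAT → 1 synonymous.
Total: 0 + 0 + 1 = 1.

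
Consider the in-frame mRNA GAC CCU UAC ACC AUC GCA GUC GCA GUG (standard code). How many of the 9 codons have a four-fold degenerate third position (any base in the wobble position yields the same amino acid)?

Codon 1 GAC (Asp): third position 2-fold.
Codon 2 CCU (Pro): third position 4-fold.
Codon 3 UAC (Tyr): third position 2-fold.
Codon 4 ACC (Thr): third position 4-fold.
Codon 5 AUC (Ile): third position 3-fold.
Codon 6 GCA (Ala): third position 4-fold.
Codon 7 GUC (Val): third position 4-fold.
Codon 8 GCA (Ala): third position 4-fold.
Codon 9 GUG (Val): third position 4-fold.
Four-fold degenerate third positions: 6.

6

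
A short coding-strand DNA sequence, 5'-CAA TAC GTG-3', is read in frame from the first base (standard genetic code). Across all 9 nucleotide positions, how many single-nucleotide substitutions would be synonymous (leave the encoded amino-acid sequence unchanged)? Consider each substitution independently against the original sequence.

5

Codon 1 (CAA, Gln): 1 synonymous substitution.
Codon 2 (TAC, Tyr): 1 synonymous substitution.
Codon 3 (GTG, Val): 3 synonymous substitutions.
Total: 1 + 1 + 3 = 5.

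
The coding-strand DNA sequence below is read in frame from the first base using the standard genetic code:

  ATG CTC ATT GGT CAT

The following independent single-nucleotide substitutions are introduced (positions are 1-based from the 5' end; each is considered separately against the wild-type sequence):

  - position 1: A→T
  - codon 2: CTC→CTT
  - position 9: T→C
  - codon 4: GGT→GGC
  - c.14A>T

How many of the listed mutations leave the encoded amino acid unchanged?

3

Codon 1: ATG (Met) → TTG (Leu) — missense.
Codon 2: CTC (Leu) → CTT (Leu) — synonymous.
Codon 3: ATT (Ile) → ATC (Ile) — synonymous.
Codon 4: GGT (Gly) → GGC (Gly) — synonymous.
Codon 5: CAT (His) → CTT (Leu) — missense.
Synonymous: 3 of 5.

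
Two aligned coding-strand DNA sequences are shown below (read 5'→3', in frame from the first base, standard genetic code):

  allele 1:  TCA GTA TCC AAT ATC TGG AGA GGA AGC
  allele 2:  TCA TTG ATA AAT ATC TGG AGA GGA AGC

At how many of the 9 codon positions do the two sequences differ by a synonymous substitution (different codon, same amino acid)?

0

Codon 1: TCA Ser / TCA Ser — identical.
Codon 2: GTA Val / TTG Leu — nonsynonymous.
Codon 3: TCC Ser / ATA Ile — nonsynonymous.
Codon 4: AAT Asn / AAT Asn — identical.
Codon 5: ATC Ile / ATC Ile — identical.
Codon 6: TGG Trp / TGG Trp — identical.
Codon 7: AGA Arg / AGA Arg — identical.
Codon 8: GGA Gly / GGA Gly — identical.
Codon 9: AGC Ser / AGC Ser — identical.
Synonymous differences: 0.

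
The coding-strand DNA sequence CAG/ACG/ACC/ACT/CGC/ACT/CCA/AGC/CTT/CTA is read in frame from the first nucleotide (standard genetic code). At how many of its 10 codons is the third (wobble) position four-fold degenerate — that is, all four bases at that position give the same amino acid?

Codon 1 CAG (Gln): third position 2-fold.
Codon 2 ACG (Thr): third position 4-fold.
Codon 3 ACC (Thr): third position 4-fold.
Codon 4 ACT (Thr): third position 4-fold.
Codon 5 CGC (Arg): third position 4-fold.
Codon 6 ACT (Thr): third position 4-fold.
Codon 7 CCA (Pro): third position 4-fold.
Codon 8 AGC (Ser): third position 2-fold.
Codon 9 CTT (Leu): third position 4-fold.
Codon 10 CTA (Leu): third position 4-fold.
Four-fold degenerate third positions: 8.

8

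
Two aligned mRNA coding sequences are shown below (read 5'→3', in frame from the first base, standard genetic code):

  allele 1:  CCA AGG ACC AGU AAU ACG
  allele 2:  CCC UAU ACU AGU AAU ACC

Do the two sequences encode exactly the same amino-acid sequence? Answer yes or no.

no

Codon 1: CCA Pro / CCC Pro — synonymous.
Codon 2: AGG Arg / UAU Tyr — nonsynonymous.
Codon 3: ACC Thr / ACU Thr — synonymous.
Codon 4: AGU Ser / AGU Ser — identical.
Codon 5: AAU Asn / AAU Asn — identical.
Codon 6: ACG Thr / ACC Thr — synonymous.
Nonsynonymous differences: 1 → different protein.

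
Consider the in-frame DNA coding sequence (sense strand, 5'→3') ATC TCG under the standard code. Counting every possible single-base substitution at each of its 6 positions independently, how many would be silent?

Codon 1 (ATC, Ile): 2 synonymous substitutions.
Codon 2 (TCG, Ser): 3 synonymous substitutions.
Total: 2 + 3 = 5.

5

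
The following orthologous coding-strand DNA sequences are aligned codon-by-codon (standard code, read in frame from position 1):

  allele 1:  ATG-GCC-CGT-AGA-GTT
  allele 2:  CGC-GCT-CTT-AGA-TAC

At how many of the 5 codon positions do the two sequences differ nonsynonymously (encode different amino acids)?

3

Codon 1: ATG Met / CGC Arg — nonsynonymous.
Codon 2: GCC Ala / GCT Ala — synonymous.
Codon 3: CGT Arg / CTT Leu — nonsynonymous.
Codon 4: AGA Arg / AGA Arg — identical.
Codon 5: GTT Val / TAC Tyr — nonsynonymous.
Nonsynonymous differences: 3.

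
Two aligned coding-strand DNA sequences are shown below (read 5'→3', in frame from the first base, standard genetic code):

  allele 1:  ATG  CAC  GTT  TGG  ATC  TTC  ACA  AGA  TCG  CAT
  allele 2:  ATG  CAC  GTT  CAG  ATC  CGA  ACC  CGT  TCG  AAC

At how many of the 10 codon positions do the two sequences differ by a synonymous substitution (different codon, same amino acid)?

Codon 1: ATG Met / ATG Met — identical.
Codon 2: CAC His / CAC His — identical.
Codon 3: GTT Val / GTT Val — identical.
Codon 4: TGG Trp / CAG Gln — nonsynonymous.
Codon 5: ATC Ile / ATC Ile — identical.
Codon 6: TTC Phe / CGA Arg — nonsynonymous.
Codon 7: ACA Thr / ACC Thr — synonymous.
Codon 8: AGA Arg / CGT Arg — synonymous.
Codon 9: TCG Ser / TCG Ser — identical.
Codon 10: CAT His / AAC Asn — nonsynonymous.
Synonymous differences: 2.

2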